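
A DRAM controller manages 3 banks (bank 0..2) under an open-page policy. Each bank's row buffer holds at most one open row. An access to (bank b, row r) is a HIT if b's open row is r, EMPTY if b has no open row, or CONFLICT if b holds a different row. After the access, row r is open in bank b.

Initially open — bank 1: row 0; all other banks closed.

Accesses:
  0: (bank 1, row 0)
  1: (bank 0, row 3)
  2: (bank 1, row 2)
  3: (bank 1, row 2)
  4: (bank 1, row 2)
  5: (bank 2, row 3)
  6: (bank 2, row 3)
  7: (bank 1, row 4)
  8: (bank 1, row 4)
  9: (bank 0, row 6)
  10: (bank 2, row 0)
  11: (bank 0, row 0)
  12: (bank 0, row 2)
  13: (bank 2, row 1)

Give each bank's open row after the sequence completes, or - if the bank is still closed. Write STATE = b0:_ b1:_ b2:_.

STATE = b0:2 b1:4 b2:1

0: bank 1 row 0 — prev 0 → HIT
1: bank 0 row 3 — prev None → EMPTY
2: bank 1 row 2 — prev 0 → CONFLICT
3: bank 1 row 2 — prev 2 → HIT
4: bank 1 row 2 — prev 2 → HIT
5: bank 2 row 3 — prev None → EMPTY
6: bank 2 row 3 — prev 3 → HIT
7: bank 1 row 4 — prev 2 → CONFLICT
8: bank 1 row 4 — prev 4 → HIT
9: bank 0 row 6 — prev 3 → CONFLICT
10: bank 2 row 0 — prev 3 → CONFLICT
11: bank 0 row 0 — prev 6 → CONFLICT
12: bank 0 row 2 — prev 0 → CONFLICT
13: bank 2 row 1 — prev 0 → CONFLICT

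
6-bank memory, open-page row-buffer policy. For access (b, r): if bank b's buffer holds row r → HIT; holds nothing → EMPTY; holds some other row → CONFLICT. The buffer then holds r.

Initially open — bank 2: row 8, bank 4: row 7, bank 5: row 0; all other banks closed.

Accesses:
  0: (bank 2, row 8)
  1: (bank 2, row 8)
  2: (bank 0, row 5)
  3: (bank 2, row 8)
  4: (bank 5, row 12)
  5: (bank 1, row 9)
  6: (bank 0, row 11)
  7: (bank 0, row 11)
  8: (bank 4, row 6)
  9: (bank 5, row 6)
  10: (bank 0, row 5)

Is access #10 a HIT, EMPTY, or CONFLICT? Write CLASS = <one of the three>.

CLASS = CONFLICT

  [0] b2 r8: had r8 ⇒ H
  [1] b2 r8: had r8 ⇒ H
  [2] b0 r5: no row ⇒ E
  [3] b2 r8: had r8 ⇒ H
  [4] b5 r12: had r0 ⇒ C
  [5] b1 r9: no row ⇒ E
  [6] b0 r11: had r5 ⇒ C
  [7] b0 r11: had r11 ⇒ H
  [8] b4 r6: had r7 ⇒ C
  [9] b5 r6: had r12 ⇒ C
  [10] b0 r5: had r11 ⇒ C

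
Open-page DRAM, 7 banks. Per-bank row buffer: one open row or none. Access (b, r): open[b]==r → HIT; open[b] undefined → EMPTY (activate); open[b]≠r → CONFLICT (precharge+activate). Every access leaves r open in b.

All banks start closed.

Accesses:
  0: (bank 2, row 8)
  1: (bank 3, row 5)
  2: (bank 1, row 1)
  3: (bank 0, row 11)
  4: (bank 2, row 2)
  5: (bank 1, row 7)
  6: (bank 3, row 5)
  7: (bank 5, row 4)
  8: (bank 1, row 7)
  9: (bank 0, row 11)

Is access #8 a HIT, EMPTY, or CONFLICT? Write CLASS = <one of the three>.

CLASS = HIT

#0 (2,8) E
#1 (3,5) E
#2 (1,1) E
#3 (0,11) E
#4 (2,2) C  (was 8)
#5 (1,7) C  (was 1)
#6 (3,5) H  (was 5)
#7 (5,4) E
#8 (1,7) H  (was 7)
#9 (0,11) H  (was 11)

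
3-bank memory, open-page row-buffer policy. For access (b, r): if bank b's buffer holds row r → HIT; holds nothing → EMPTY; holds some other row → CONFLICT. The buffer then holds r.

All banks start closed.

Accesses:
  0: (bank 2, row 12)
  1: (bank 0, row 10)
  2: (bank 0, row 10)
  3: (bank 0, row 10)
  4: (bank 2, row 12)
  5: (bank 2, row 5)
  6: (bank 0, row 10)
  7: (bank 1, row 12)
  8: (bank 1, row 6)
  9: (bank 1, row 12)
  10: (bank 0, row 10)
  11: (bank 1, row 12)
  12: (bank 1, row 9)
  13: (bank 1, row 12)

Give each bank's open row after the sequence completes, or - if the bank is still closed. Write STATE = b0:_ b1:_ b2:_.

STATE = b0:10 b1:12 b2:5

  [0] b2 r12: no row ⇒ E
  [1] b0 r10: no row ⇒ E
  [2] b0 r10: had r10 ⇒ H
  [3] b0 r10: had r10 ⇒ H
  [4] b2 r12: had r12 ⇒ H
  [5] b2 r5: had r12 ⇒ C
  [6] b0 r10: had r10 ⇒ H
  [7] b1 r12: no row ⇒ E
  [8] b1 r6: had r12 ⇒ C
  [9] b1 r12: had r6 ⇒ C
  [10] b0 r10: had r10 ⇒ H
  [11] b1 r12: had r12 ⇒ H
  [12] b1 r9: had r12 ⇒ C
  [13] b1 r12: had r9 ⇒ C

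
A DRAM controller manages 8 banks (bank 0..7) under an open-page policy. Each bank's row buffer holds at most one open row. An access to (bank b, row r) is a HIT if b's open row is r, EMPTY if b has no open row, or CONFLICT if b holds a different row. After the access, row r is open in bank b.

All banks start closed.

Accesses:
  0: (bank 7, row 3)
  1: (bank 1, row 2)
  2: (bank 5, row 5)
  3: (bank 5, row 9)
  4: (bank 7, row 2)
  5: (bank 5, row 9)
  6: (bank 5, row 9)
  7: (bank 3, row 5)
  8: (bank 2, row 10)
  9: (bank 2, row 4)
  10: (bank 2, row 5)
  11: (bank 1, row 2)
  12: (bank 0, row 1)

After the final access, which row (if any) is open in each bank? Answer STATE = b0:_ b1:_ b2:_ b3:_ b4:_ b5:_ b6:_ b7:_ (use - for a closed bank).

STATE = b0:1 b1:2 b2:5 b3:5 b4:- b5:9 b6:- b7:2

0: bank 7 row 3 — prev None → EMPTY
1: bank 1 row 2 — prev None → EMPTY
2: bank 5 row 5 — prev None → EMPTY
3: bank 5 row 9 — prev 5 → CONFLICT
4: bank 7 row 2 — prev 3 → CONFLICT
5: bank 5 row 9 — prev 9 → HIT
6: bank 5 row 9 — prev 9 → HIT
7: bank 3 row 5 — prev None → EMPTY
8: bank 2 row 10 — prev None → EMPTY
9: bank 2 row 4 — prev 10 → CONFLICT
10: bank 2 row 5 — prev 4 → CONFLICT
11: bank 1 row 2 — prev 2 → HIT
12: bank 0 row 1 — prev None → EMPTY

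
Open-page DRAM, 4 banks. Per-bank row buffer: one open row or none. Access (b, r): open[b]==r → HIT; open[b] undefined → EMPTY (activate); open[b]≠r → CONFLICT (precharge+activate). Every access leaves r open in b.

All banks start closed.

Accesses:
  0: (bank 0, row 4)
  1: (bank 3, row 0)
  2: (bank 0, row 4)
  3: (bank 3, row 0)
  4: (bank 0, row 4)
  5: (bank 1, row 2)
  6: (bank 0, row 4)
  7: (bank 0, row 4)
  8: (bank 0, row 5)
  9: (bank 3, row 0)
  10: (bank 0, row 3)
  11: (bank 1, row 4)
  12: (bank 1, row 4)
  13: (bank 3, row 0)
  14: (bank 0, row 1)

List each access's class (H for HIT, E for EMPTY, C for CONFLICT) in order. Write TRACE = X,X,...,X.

TRACE = E,E,H,H,H,E,H,H,C,H,C,C,H,H,C

  [0] b0 r4: no row ⇒ E
  [1] b3 r0: no row ⇒ E
  [2] b0 r4: had r4 ⇒ H
  [3] b3 r0: had r0 ⇒ H
  [4] b0 r4: had r4 ⇒ H
  [5] b1 r2: no row ⇒ E
  [6] b0 r4: had r4 ⇒ H
  [7] b0 r4: had r4 ⇒ H
  [8] b0 r5: had r4 ⇒ C
  [9] b3 r0: had r0 ⇒ H
  [10] b0 r3: had r5 ⇒ C
  [11] b1 r4: had r2 ⇒ C
  [12] b1 r4: had r4 ⇒ H
  [13] b3 r0: had r0 ⇒ H
  [14] b0 r1: had r3 ⇒ C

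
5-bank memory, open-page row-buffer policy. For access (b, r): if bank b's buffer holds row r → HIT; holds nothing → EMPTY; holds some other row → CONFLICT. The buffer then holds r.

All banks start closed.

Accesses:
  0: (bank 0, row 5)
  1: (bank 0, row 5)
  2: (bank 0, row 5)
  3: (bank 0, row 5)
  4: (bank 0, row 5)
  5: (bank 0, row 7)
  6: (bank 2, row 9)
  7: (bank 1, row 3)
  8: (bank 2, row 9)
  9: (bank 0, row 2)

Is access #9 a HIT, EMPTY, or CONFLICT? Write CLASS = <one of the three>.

0: bank 0 row 5 — prev None → EMPTY
1: bank 0 row 5 — prev 5 → HIT
2: bank 0 row 5 — prev 5 → HIT
3: bank 0 row 5 — prev 5 → HIT
4: bank 0 row 5 — prev 5 → HIT
5: bank 0 row 7 — prev 5 → CONFLICT
6: bank 2 row 9 — prev None → EMPTY
7: bank 1 row 3 — prev None → EMPTY
8: bank 2 row 9 — prev 9 → HIT
9: bank 0 row 2 — prev 7 → CONFLICT

CLASS = CONFLICT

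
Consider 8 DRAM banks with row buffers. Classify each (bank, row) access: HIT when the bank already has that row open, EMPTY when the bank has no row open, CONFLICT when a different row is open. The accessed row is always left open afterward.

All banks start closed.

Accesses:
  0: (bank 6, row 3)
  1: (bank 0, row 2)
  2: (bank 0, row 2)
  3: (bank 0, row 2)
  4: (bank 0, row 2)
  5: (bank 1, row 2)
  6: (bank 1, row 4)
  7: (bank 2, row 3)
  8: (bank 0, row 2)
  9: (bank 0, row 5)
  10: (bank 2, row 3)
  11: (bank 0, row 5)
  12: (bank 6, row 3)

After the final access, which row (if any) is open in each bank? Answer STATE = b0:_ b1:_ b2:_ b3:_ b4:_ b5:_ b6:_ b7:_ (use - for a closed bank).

STATE = b0:5 b1:4 b2:3 b3:- b4:- b5:- b6:3 b7:-

0: bank 6 row 3 — prev None → EMPTY
1: bank 0 row 2 — prev None → EMPTY
2: bank 0 row 2 — prev 2 → HIT
3: bank 0 row 2 — prev 2 → HIT
4: bank 0 row 2 — prev 2 → HIT
5: bank 1 row 2 — prev None → EMPTY
6: bank 1 row 4 — prev 2 → CONFLICT
7: bank 2 row 3 — prev None → EMPTY
8: bank 0 row 2 — prev 2 → HIT
9: bank 0 row 5 — prev 2 → CONFLICT
10: bank 2 row 3 — prev 3 → HIT
11: bank 0 row 5 — prev 5 → HIT
12: bank 6 row 3 — prev 3 → HIT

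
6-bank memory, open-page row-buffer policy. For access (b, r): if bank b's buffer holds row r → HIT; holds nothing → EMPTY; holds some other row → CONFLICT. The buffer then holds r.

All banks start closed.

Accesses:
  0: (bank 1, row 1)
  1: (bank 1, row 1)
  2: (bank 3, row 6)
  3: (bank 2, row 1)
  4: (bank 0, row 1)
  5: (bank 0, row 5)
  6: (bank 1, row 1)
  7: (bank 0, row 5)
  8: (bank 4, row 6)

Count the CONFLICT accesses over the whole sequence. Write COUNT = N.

COUNT = 1

0: bank 1 row 1 — prev None → EMPTY
1: bank 1 row 1 — prev 1 → HIT
2: bank 3 row 6 — prev None → EMPTY
3: bank 2 row 1 — prev None → EMPTY
4: bank 0 row 1 — prev None → EMPTY
5: bank 0 row 5 — prev 1 → CONFLICT
6: bank 1 row 1 — prev 1 → HIT
7: bank 0 row 5 — prev 5 → HIT
8: bank 4 row 6 — prev None → EMPTY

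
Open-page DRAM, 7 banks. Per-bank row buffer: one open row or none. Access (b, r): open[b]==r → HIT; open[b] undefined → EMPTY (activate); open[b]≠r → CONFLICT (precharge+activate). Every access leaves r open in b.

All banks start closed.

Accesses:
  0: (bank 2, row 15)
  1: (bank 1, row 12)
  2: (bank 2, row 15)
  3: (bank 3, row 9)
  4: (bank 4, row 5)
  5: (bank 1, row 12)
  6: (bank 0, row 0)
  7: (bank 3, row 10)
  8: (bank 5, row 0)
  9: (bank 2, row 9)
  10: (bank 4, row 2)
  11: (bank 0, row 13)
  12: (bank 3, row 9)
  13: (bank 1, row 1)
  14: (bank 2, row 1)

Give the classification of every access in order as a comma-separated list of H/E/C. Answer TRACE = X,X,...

0: bank 2 row 15 — prev None → EMPTY
1: bank 1 row 12 — prev None → EMPTY
2: bank 2 row 15 — prev 15 → HIT
3: bank 3 row 9 — prev None → EMPTY
4: bank 4 row 5 — prev None → EMPTY
5: bank 1 row 12 — prev 12 → HIT
6: bank 0 row 0 — prev None → EMPTY
7: bank 3 row 10 — prev 9 → CONFLICT
8: bank 5 row 0 — prev None → EMPTY
9: bank 2 row 9 — prev 15 → CONFLICT
10: bank 4 row 2 — prev 5 → CONFLICT
11: bank 0 row 13 — prev 0 → CONFLICT
12: bank 3 row 9 — prev 10 → CONFLICT
13: bank 1 row 1 — prev 12 → CONFLICT
14: bank 2 row 1 — prev 9 → CONFLICT

TRACE = E,E,H,E,E,H,E,C,E,C,C,C,C,C,C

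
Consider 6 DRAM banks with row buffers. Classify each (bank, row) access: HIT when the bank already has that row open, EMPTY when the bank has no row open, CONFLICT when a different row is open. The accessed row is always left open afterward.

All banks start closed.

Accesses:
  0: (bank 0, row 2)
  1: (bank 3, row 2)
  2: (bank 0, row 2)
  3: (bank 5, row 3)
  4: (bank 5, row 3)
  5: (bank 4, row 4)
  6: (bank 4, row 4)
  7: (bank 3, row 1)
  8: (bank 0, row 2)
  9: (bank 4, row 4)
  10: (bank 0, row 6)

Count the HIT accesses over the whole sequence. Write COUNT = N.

COUNT = 5

  [0] b0 r2: no row ⇒ E
  [1] b3 r2: no row ⇒ E
  [2] b0 r2: had r2 ⇒ H
  [3] b5 r3: no row ⇒ E
  [4] b5 r3: had r3 ⇒ H
  [5] b4 r4: no row ⇒ E
  [6] b4 r4: had r4 ⇒ H
  [7] b3 r1: had r2 ⇒ C
  [8] b0 r2: had r2 ⇒ H
  [9] b4 r4: had r4 ⇒ H
  [10] b0 r6: had r2 ⇒ C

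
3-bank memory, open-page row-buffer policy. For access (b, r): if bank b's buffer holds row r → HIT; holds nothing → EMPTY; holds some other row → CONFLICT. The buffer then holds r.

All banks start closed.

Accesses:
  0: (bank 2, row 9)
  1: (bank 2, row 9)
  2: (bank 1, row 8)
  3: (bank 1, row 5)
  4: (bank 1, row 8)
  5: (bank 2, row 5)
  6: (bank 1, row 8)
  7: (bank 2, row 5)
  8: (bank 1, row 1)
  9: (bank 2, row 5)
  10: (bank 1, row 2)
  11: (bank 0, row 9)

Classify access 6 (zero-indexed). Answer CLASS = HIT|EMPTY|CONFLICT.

CLASS = HIT

#0 (2,9) E
#1 (2,9) H  (was 9)
#2 (1,8) E
#3 (1,5) C  (was 8)
#4 (1,8) C  (was 5)
#5 (2,5) C  (was 9)
#6 (1,8) H  (was 8)
#7 (2,5) H  (was 5)
#8 (1,1) C  (was 8)
#9 (2,5) H  (was 5)
#10 (1,2) C  (was 1)
#11 (0,9) E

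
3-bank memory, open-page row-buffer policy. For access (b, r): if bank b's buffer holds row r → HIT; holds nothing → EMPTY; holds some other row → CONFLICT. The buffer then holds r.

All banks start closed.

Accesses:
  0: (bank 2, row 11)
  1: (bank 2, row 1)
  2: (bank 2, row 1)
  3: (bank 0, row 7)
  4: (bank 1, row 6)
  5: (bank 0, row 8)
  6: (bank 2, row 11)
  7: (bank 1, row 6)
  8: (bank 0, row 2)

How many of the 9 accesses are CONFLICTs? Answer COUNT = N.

0: bank 2 row 11 — prev None → EMPTY
1: bank 2 row 1 — prev 11 → CONFLICT
2: bank 2 row 1 — prev 1 → HIT
3: bank 0 row 7 — prev None → EMPTY
4: bank 1 row 6 — prev None → EMPTY
5: bank 0 row 8 — prev 7 → CONFLICT
6: bank 2 row 11 — prev 1 → CONFLICT
7: bank 1 row 6 — prev 6 → HIT
8: bank 0 row 2 — prev 8 → CONFLICT

COUNT = 4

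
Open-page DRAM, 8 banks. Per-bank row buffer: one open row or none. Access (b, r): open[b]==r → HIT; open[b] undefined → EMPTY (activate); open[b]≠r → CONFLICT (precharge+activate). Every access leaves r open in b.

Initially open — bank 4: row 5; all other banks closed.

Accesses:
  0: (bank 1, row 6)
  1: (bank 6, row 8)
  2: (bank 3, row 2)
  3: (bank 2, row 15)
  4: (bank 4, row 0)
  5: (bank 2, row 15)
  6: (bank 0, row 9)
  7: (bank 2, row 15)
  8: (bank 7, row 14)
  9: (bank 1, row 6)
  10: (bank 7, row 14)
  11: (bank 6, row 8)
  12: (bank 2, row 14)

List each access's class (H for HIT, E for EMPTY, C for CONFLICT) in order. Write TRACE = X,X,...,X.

#0 (1,6) E
#1 (6,8) E
#2 (3,2) E
#3 (2,15) E
#4 (4,0) C  (was 5)
#5 (2,15) H  (was 15)
#6 (0,9) E
#7 (2,15) H  (was 15)
#8 (7,14) E
#9 (1,6) H  (was 6)
#10 (7,14) H  (was 14)
#11 (6,8) H  (was 8)
#12 (2,14) C  (was 15)

TRACE = E,E,E,E,C,H,E,H,E,H,H,H,C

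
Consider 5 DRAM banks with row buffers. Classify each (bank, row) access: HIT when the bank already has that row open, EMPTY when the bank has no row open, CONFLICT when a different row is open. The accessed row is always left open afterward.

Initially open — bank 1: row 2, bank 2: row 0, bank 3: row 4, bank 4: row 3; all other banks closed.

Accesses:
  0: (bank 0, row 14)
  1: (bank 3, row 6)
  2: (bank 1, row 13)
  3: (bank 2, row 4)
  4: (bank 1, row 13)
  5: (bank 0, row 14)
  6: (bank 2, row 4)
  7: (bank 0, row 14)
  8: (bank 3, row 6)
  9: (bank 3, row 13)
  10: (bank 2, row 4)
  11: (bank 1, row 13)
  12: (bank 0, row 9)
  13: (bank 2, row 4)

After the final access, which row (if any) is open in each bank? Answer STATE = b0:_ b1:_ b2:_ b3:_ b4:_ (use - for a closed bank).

STATE = b0:9 b1:13 b2:4 b3:13 b4:3

  [0] b0 r14: no row ⇒ E
  [1] b3 r6: had r4 ⇒ C
  [2] b1 r13: had r2 ⇒ C
  [3] b2 r4: had r0 ⇒ C
  [4] b1 r13: had r13 ⇒ H
  [5] b0 r14: had r14 ⇒ H
  [6] b2 r4: had r4 ⇒ H
  [7] b0 r14: had r14 ⇒ H
  [8] b3 r6: had r6 ⇒ H
  [9] b3 r13: had r6 ⇒ C
  [10] b2 r4: had r4 ⇒ H
  [11] b1 r13: had r13 ⇒ H
  [12] b0 r9: had r14 ⇒ C
  [13] b2 r4: had r4 ⇒ H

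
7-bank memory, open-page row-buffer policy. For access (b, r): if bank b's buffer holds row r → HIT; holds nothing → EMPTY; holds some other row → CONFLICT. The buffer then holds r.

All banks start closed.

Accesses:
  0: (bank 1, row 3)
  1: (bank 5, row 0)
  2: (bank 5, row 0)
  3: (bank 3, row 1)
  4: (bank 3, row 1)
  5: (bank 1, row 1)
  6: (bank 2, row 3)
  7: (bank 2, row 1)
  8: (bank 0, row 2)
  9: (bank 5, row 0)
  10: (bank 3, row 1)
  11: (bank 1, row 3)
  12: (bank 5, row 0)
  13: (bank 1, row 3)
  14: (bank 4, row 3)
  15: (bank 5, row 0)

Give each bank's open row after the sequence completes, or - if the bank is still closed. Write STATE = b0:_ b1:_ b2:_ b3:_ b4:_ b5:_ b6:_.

STATE = b0:2 b1:3 b2:1 b3:1 b4:3 b5:0 b6:-

  [0] b1 r3: no row ⇒ E
  [1] b5 r0: no row ⇒ E
  [2] b5 r0: had r0 ⇒ H
  [3] b3 r1: no row ⇒ E
  [4] b3 r1: had r1 ⇒ H
  [5] b1 r1: had r3 ⇒ C
  [6] b2 r3: no row ⇒ E
  [7] b2 r1: had r3 ⇒ C
  [8] b0 r2: no row ⇒ E
  [9] b5 r0: had r0 ⇒ H
  [10] b3 r1: had r1 ⇒ H
  [11] b1 r3: had r1 ⇒ C
  [12] b5 r0: had r0 ⇒ H
  [13] b1 r3: had r3 ⇒ H
  [14] b4 r3: no row ⇒ E
  [15] b5 r0: had r0 ⇒ H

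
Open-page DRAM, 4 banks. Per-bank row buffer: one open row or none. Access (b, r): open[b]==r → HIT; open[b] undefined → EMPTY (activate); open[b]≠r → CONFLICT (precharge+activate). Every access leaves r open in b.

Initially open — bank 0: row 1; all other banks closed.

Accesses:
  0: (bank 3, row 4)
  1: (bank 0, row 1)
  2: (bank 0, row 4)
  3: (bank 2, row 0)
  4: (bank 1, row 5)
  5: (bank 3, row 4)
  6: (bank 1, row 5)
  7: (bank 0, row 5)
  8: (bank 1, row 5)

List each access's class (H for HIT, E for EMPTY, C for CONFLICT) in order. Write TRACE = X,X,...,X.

step 0: bank3 None->4 [EMPTY]
step 1: bank0 1->1 [HIT]
step 2: bank0 1->4 [CONFLICT]
step 3: bank2 None->0 [EMPTY]
step 4: bank1 None->5 [EMPTY]
step 5: bank3 4->4 [HIT]
step 6: bank1 5->5 [HIT]
step 7: bank0 4->5 [CONFLICT]
step 8: bank1 5->5 [HIT]

TRACE = E,H,C,E,E,H,H,C,H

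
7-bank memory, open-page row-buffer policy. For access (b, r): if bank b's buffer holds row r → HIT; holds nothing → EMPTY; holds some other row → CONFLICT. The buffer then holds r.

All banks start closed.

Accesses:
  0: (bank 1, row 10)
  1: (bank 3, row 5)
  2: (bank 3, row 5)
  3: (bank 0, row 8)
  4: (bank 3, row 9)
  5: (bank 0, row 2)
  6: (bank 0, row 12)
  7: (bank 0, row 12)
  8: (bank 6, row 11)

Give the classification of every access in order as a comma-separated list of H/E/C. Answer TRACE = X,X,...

step 0: bank1 None->10 [EMPTY]
step 1: bank3 None->5 [EMPTY]
step 2: bank3 5->5 [HIT]
step 3: bank0 None->8 [EMPTY]
step 4: bank3 5->9 [CONFLICT]
step 5: bank0 8->2 [CONFLICT]
step 6: bank0 2->12 [CONFLICT]
step 7: bank0 12->12 [HIT]
step 8: bank6 None->11 [EMPTY]

TRACE = E,E,H,E,C,C,C,H,E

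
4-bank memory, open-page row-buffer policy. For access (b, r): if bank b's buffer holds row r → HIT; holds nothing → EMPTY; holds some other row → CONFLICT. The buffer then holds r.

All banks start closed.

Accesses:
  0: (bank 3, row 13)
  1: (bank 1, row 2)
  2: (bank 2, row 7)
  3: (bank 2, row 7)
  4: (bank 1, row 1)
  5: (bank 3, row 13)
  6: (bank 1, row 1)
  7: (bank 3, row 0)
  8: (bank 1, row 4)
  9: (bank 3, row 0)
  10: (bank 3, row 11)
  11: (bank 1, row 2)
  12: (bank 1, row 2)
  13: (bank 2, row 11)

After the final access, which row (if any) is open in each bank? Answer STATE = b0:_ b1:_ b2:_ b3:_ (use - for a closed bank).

STATE = b0:- b1:2 b2:11 b3:11

#0 (3,13) E
#1 (1,2) E
#2 (2,7) E
#3 (2,7) H  (was 7)
#4 (1,1) C  (was 2)
#5 (3,13) H  (was 13)
#6 (1,1) H  (was 1)
#7 (3,0) C  (was 13)
#8 (1,4) C  (was 1)
#9 (3,0) H  (was 0)
#10 (3,11) C  (was 0)
#11 (1,2) C  (was 4)
#12 (1,2) H  (was 2)
#13 (2,11) C  (was 7)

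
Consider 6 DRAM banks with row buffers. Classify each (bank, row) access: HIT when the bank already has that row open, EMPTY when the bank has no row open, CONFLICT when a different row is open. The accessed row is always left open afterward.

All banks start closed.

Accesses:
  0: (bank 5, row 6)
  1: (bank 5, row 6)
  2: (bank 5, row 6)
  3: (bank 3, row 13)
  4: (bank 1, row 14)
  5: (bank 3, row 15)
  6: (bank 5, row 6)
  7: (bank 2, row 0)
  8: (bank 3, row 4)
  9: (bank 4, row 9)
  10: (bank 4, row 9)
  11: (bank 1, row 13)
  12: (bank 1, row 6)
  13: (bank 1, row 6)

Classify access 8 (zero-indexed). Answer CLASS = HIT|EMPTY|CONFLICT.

CLASS = CONFLICT

step 0: bank5 None->6 [EMPTY]
step 1: bank5 6->6 [HIT]
step 2: bank5 6->6 [HIT]
step 3: bank3 None->13 [EMPTY]
step 4: bank1 None->14 [EMPTY]
step 5: bank3 13->15 [CONFLICT]
step 6: bank5 6->6 [HIT]
step 7: bank2 None->0 [EMPTY]
step 8: bank3 15->4 [CONFLICT]
step 9: bank4 None->9 [EMPTY]
step 10: bank4 9->9 [HIT]
step 11: bank1 14->13 [CONFLICT]
step 12: bank1 13->6 [CONFLICT]
step 13: bank1 6->6 [HIT]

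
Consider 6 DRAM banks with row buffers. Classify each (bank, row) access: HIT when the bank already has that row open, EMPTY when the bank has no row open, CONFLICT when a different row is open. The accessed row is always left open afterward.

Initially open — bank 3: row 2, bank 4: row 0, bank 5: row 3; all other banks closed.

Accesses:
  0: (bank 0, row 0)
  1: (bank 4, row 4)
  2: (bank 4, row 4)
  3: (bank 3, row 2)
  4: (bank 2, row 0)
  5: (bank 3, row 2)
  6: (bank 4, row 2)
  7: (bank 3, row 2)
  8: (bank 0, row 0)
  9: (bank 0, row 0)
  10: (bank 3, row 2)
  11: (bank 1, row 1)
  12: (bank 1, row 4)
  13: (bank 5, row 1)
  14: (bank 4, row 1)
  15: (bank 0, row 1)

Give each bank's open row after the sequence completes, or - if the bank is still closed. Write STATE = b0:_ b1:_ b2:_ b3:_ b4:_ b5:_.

STATE = b0:1 b1:4 b2:0 b3:2 b4:1 b5:1

step 0: bank0 None->0 [EMPTY]
step 1: bank4 0->4 [CONFLICT]
step 2: bank4 4->4 [HIT]
step 3: bank3 2->2 [HIT]
step 4: bank2 None->0 [EMPTY]
step 5: bank3 2->2 [HIT]
step 6: bank4 4->2 [CONFLICT]
step 7: bank3 2->2 [HIT]
step 8: bank0 0->0 [HIT]
step 9: bank0 0->0 [HIT]
step 10: bank3 2->2 [HIT]
step 11: bank1 None->1 [EMPTY]
step 12: bank1 1->4 [CONFLICT]
step 13: bank5 3->1 [CONFLICT]
step 14: bank4 2->1 [CONFLICT]
step 15: bank0 0->1 [CONFLICT]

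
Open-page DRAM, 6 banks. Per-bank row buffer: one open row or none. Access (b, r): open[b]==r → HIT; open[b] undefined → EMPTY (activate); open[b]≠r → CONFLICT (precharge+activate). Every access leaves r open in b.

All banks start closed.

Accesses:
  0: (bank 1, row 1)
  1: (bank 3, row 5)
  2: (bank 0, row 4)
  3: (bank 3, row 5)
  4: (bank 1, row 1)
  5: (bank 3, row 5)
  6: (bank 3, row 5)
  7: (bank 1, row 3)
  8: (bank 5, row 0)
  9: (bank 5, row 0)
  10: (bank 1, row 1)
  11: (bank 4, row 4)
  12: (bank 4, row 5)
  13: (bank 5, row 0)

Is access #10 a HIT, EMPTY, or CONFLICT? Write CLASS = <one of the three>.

step 0: bank1 None->1 [EMPTY]
step 1: bank3 None->5 [EMPTY]
step 2: bank0 None->4 [EMPTY]
step 3: bank3 5->5 [HIT]
step 4: bank1 1->1 [HIT]
step 5: bank3 5->5 [HIT]
step 6: bank3 5->5 [HIT]
step 7: bank1 1->3 [CONFLICT]
step 8: bank5 None->0 [EMPTY]
step 9: bank5 0->0 [HIT]
step 10: bank1 3->1 [CONFLICT]
step 11: bank4 None->4 [EMPTY]
step 12: bank4 4->5 [CONFLICT]
step 13: bank5 0->0 [HIT]

CLASS = CONFLICT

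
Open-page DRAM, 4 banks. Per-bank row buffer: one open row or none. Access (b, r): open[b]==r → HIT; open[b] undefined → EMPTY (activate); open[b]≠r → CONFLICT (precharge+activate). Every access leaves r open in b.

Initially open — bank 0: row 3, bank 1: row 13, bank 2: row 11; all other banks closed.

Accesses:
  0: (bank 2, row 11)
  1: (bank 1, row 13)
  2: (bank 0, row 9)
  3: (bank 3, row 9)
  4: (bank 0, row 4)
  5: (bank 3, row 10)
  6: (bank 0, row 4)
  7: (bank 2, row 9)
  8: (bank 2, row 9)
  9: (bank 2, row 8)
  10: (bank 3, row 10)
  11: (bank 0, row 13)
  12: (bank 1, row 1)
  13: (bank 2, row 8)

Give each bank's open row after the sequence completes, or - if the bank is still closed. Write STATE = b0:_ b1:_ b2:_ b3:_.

STATE = b0:13 b1:1 b2:8 b3:10

  [0] b2 r11: had r11 ⇒ H
  [1] b1 r13: had r13 ⇒ H
  [2] b0 r9: had r3 ⇒ C
  [3] b3 r9: no row ⇒ E
  [4] b0 r4: had r9 ⇒ C
  [5] b3 r10: had r9 ⇒ C
  [6] b0 r4: had r4 ⇒ H
  [7] b2 r9: had r11 ⇒ C
  [8] b2 r9: had r9 ⇒ H
  [9] b2 r8: had r9 ⇒ C
  [10] b3 r10: had r10 ⇒ H
  [11] b0 r13: had r4 ⇒ C
  [12] b1 r1: had r13 ⇒ C
  [13] b2 r8: had r8 ⇒ H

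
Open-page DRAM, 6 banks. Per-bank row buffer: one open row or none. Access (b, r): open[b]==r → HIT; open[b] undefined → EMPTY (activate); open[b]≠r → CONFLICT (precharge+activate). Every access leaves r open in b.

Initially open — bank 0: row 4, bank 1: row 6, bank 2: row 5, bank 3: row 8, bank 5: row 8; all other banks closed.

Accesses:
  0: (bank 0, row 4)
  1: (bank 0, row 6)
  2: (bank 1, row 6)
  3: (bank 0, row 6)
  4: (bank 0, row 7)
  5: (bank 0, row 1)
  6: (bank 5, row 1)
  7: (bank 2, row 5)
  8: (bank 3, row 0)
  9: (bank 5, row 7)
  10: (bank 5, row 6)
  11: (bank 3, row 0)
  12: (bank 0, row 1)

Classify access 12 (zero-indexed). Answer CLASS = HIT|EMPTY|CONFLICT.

CLASS = HIT

0: bank 0 row 4 — prev 4 → HIT
1: bank 0 row 6 — prev 4 → CONFLICT
2: bank 1 row 6 — prev 6 → HIT
3: bank 0 row 6 — prev 6 → HIT
4: bank 0 row 7 — prev 6 → CONFLICT
5: bank 0 row 1 — prev 7 → CONFLICT
6: bank 5 row 1 — prev 8 → CONFLICT
7: bank 2 row 5 — prev 5 → HIT
8: bank 3 row 0 — prev 8 → CONFLICT
9: bank 5 row 7 — prev 1 → CONFLICT
10: bank 5 row 6 — prev 7 → CONFLICT
11: bank 3 row 0 — prev 0 → HIT
12: bank 0 row 1 — prev 1 → HIT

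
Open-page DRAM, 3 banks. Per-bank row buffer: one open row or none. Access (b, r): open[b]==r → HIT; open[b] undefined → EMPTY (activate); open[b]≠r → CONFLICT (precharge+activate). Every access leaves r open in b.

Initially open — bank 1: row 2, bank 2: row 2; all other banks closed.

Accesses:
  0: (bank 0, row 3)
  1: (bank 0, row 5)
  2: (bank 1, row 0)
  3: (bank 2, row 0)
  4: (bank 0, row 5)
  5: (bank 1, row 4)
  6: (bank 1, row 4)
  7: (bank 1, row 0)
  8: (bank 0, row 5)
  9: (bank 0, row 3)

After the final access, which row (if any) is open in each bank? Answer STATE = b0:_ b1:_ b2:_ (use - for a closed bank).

step 0: bank0 None->3 [EMPTY]
step 1: bank0 3->5 [CONFLICT]
step 2: bank1 2->0 [CONFLICT]
step 3: bank2 2->0 [CONFLICT]
step 4: bank0 5->5 [HIT]
step 5: bank1 0->4 [CONFLICT]
step 6: bank1 4->4 [HIT]
step 7: bank1 4->0 [CONFLICT]
step 8: bank0 5->5 [HIT]
step 9: bank0 5->3 [CONFLICT]

STATE = b0:3 b1:0 b2:0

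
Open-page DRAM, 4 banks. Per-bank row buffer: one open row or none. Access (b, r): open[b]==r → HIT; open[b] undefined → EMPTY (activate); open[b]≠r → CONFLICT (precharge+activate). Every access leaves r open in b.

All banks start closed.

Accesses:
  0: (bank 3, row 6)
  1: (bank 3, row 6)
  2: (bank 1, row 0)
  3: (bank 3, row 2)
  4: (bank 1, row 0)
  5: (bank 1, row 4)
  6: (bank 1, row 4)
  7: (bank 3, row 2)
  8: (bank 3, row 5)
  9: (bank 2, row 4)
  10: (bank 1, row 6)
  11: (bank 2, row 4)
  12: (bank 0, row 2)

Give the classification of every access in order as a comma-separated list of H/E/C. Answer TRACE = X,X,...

0: bank 3 row 6 — prev None → EMPTY
1: bank 3 row 6 — prev 6 → HIT
2: bank 1 row 0 — prev None → EMPTY
3: bank 3 row 2 — prev 6 → CONFLICT
4: bank 1 row 0 — prev 0 → HIT
5: bank 1 row 4 — prev 0 → CONFLICT
6: bank 1 row 4 — prev 4 → HIT
7: bank 3 row 2 — prev 2 → HIT
8: bank 3 row 5 — prev 2 → CONFLICT
9: bank 2 row 4 — prev None → EMPTY
10: bank 1 row 6 — prev 4 → CONFLICT
11: bank 2 row 4 — prev 4 → HIT
12: bank 0 row 2 — prev None → EMPTY

TRACE = E,H,E,C,H,C,H,H,C,E,C,H,E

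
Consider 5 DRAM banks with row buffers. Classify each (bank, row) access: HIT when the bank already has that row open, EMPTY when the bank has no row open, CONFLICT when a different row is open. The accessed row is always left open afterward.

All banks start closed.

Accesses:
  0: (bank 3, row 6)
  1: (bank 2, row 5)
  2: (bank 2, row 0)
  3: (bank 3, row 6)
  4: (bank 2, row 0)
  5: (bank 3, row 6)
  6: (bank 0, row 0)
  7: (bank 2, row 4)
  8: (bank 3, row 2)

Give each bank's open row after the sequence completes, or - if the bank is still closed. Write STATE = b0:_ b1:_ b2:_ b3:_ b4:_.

STATE = b0:0 b1:- b2:4 b3:2 b4:-

0: bank 3 row 6 — prev None → EMPTY
1: bank 2 row 5 — prev None → EMPTY
2: bank 2 row 0 — prev 5 → CONFLICT
3: bank 3 row 6 — prev 6 → HIT
4: bank 2 row 0 — prev 0 → HIT
5: bank 3 row 6 — prev 6 → HIT
6: bank 0 row 0 — prev None → EMPTY
7: bank 2 row 4 — prev 0 → CONFLICT
8: bank 3 row 2 — prev 6 → CONFLICT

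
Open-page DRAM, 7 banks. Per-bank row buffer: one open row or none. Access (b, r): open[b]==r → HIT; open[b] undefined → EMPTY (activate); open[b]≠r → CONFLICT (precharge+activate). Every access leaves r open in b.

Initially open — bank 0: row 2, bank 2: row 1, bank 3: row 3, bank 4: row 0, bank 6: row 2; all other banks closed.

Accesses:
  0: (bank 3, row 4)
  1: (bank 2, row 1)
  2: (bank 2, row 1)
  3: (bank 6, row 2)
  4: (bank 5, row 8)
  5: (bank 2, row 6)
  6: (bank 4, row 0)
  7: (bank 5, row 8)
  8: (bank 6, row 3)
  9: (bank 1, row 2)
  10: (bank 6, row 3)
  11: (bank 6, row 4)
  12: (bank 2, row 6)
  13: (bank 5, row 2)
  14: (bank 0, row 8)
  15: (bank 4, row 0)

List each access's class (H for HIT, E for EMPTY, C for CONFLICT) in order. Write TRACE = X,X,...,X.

TRACE = C,H,H,H,E,C,H,H,C,E,H,C,H,C,C,H

#0 (3,4) C  (was 3)
#1 (2,1) H  (was 1)
#2 (2,1) H  (was 1)
#3 (6,2) H  (was 2)
#4 (5,8) E
#5 (2,6) C  (was 1)
#6 (4,0) H  (was 0)
#7 (5,8) H  (was 8)
#8 (6,3) C  (was 2)
#9 (1,2) E
#10 (6,3) H  (was 3)
#11 (6,4) C  (was 3)
#12 (2,6) H  (was 6)
#13 (5,2) C  (was 8)
#14 (0,8) C  (was 2)
#15 (4,0) H  (was 0)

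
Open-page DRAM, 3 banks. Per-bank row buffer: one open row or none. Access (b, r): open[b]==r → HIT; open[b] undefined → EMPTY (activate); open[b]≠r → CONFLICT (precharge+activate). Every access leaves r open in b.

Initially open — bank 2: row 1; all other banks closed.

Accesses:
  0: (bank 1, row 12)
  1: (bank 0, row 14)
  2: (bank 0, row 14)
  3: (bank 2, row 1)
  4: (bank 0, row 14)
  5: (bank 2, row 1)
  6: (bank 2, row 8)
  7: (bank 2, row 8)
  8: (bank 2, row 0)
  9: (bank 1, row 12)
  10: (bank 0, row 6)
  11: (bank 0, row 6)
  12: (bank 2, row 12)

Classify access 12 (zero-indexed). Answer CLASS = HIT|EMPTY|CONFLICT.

CLASS = CONFLICT

#0 (1,12) E
#1 (0,14) E
#2 (0,14) H  (was 14)
#3 (2,1) H  (was 1)
#4 (0,14) H  (was 14)
#5 (2,1) H  (was 1)
#6 (2,8) C  (was 1)
#7 (2,8) H  (was 8)
#8 (2,0) C  (was 8)
#9 (1,12) H  (was 12)
#10 (0,6) C  (was 14)
#11 (0,6) H  (was 6)
#12 (2,12) C  (was 0)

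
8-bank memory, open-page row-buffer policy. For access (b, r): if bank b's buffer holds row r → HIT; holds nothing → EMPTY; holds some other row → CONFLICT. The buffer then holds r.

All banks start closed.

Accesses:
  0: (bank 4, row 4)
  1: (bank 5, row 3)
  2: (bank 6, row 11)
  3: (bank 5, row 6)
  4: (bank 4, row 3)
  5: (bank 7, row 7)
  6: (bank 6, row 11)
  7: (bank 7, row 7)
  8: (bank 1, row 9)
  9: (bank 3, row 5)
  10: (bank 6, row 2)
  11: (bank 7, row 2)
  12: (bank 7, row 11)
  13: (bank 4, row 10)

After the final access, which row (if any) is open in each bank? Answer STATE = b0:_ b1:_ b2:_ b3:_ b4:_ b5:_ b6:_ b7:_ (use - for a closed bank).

0: bank 4 row 4 — prev None → EMPTY
1: bank 5 row 3 — prev None → EMPTY
2: bank 6 row 11 — prev None → EMPTY
3: bank 5 row 6 — prev 3 → CONFLICT
4: bank 4 row 3 — prev 4 → CONFLICT
5: bank 7 row 7 — prev None → EMPTY
6: bank 6 row 11 — prev 11 → HIT
7: bank 7 row 7 — prev 7 → HIT
8: bank 1 row 9 — prev None → EMPTY
9: bank 3 row 5 — prev None → EMPTY
10: bank 6 row 2 — prev 11 → CONFLICT
11: bank 7 row 2 — prev 7 → CONFLICT
12: bank 7 row 11 — prev 2 → CONFLICT
13: bank 4 row 10 — prev 3 → CONFLICT

STATE = b0:- b1:9 b2:- b3:5 b4:10 b5:6 b6:2 b7:11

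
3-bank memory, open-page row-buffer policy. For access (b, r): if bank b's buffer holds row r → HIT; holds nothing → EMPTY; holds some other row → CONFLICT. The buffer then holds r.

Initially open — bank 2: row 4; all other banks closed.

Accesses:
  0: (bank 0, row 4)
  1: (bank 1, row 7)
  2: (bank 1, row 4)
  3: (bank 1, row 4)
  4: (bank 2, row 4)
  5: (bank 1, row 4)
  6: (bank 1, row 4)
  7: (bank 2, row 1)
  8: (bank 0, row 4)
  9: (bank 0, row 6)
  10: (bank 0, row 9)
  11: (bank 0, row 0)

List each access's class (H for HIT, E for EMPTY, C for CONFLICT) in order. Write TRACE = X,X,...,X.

TRACE = E,E,C,H,H,H,H,C,H,C,C,C

#0 (0,4) E
#1 (1,7) E
#2 (1,4) C  (was 7)
#3 (1,4) H  (was 4)
#4 (2,4) H  (was 4)
#5 (1,4) H  (was 4)
#6 (1,4) H  (was 4)
#7 (2,1) C  (was 4)
#8 (0,4) H  (was 4)
#9 (0,6) C  (was 4)
#10 (0,9) C  (was 6)
#11 (0,0) C  (was 9)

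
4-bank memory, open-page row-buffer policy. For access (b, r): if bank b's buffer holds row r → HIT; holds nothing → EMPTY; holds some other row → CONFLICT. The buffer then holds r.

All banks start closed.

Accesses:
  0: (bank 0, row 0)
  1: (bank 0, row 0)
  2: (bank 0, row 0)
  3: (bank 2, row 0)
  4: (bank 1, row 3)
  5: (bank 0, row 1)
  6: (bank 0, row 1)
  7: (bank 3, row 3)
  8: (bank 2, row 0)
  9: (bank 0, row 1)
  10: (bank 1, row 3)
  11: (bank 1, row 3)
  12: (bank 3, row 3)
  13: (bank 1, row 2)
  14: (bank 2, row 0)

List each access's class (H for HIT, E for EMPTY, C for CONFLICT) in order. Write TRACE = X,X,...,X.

TRACE = E,H,H,E,E,C,H,E,H,H,H,H,H,C,H

#0 (0,0) E
#1 (0,0) H  (was 0)
#2 (0,0) H  (was 0)
#3 (2,0) E
#4 (1,3) E
#5 (0,1) C  (was 0)
#6 (0,1) H  (was 1)
#7 (3,3) E
#8 (2,0) H  (was 0)
#9 (0,1) H  (was 1)
#10 (1,3) H  (was 3)
#11 (1,3) H  (was 3)
#12 (3,3) H  (was 3)
#13 (1,2) C  (was 3)
#14 (2,0) H  (was 0)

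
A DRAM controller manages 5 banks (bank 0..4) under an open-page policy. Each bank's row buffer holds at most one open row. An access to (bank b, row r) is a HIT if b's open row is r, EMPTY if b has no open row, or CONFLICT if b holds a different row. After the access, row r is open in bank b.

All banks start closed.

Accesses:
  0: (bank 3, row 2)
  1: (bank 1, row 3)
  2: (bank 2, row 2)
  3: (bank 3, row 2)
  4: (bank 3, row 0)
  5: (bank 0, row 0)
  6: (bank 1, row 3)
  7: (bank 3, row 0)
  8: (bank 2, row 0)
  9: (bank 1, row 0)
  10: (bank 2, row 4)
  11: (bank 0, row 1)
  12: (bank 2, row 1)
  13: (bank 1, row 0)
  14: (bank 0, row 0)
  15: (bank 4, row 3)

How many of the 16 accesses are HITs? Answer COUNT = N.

COUNT = 4

  [0] b3 r2: no row ⇒ E
  [1] b1 r3: no row ⇒ E
  [2] b2 r2: no row ⇒ E
  [3] b3 r2: had r2 ⇒ H
  [4] b3 r0: had r2 ⇒ C
  [5] b0 r0: no row ⇒ E
  [6] b1 r3: had r3 ⇒ H
  [7] b3 r0: had r0 ⇒ H
  [8] b2 r0: had r2 ⇒ C
  [9] b1 r0: had r3 ⇒ C
  [10] b2 r4: had r0 ⇒ C
  [11] b0 r1: had r0 ⇒ C
  [12] b2 r1: had r4 ⇒ C
  [13] b1 r0: had r0 ⇒ H
  [14] b0 r0: had r1 ⇒ C
  [15] b4 r3: no row ⇒ E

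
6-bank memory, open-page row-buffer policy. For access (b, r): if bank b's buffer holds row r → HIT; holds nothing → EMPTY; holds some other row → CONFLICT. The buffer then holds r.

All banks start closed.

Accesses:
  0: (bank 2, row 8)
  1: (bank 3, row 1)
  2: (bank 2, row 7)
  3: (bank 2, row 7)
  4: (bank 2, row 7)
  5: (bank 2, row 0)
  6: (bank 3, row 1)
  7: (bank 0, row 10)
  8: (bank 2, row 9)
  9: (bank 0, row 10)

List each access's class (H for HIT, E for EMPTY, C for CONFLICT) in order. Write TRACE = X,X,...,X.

TRACE = E,E,C,H,H,C,H,E,C,H

0: bank 2 row 8 — prev None → EMPTY
1: bank 3 row 1 — prev None → EMPTY
2: bank 2 row 7 — prev 8 → CONFLICT
3: bank 2 row 7 — prev 7 → HIT
4: bank 2 row 7 — prev 7 → HIT
5: bank 2 row 0 — prev 7 → CONFLICT
6: bank 3 row 1 — prev 1 → HIT
7: bank 0 row 10 — prev None → EMPTY
8: bank 2 row 9 — prev 0 → CONFLICT
9: bank 0 row 10 — prev 10 → HIT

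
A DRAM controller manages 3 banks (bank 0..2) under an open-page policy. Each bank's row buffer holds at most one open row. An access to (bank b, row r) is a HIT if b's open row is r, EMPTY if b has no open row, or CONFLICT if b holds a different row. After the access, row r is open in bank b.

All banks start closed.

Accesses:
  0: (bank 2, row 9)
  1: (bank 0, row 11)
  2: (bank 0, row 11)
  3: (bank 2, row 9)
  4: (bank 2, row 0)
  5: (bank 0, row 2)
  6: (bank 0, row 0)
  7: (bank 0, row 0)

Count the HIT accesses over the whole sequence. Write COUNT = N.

  [0] b2 r9: no row ⇒ E
  [1] b0 r11: no row ⇒ E
  [2] b0 r11: had r11 ⇒ H
  [3] b2 r9: had r9 ⇒ H
  [4] b2 r0: had r9 ⇒ C
  [5] b0 r2: had r11 ⇒ C
  [6] b0 r0: had r2 ⇒ C
  [7] b0 r0: had r0 ⇒ H

COUNT = 3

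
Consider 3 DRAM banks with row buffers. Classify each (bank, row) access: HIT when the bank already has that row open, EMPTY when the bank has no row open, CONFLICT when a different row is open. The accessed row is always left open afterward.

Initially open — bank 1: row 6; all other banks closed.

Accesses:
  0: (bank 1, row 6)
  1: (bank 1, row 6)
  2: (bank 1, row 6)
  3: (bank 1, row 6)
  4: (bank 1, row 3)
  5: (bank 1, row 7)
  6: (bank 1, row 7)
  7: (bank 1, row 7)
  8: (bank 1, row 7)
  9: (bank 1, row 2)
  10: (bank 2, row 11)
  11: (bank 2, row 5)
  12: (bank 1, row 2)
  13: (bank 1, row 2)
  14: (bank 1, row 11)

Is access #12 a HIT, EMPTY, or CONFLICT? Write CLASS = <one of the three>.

CLASS = HIT

step 0: bank1 6->6 [HIT]
step 1: bank1 6->6 [HIT]
step 2: bank1 6->6 [HIT]
step 3: bank1 6->6 [HIT]
step 4: bank1 6->3 [CONFLICT]
step 5: bank1 3->7 [CONFLICT]
step 6: bank1 7->7 [HIT]
step 7: bank1 7->7 [HIT]
step 8: bank1 7->7 [HIT]
step 9: bank1 7->2 [CONFLICT]
step 10: bank2 None->11 [EMPTY]
step 11: bank2 11->5 [CONFLICT]
step 12: bank1 2->2 [HIT]
step 13: bank1 2->2 [HIT]
step 14: bank1 2->11 [CONFLICT]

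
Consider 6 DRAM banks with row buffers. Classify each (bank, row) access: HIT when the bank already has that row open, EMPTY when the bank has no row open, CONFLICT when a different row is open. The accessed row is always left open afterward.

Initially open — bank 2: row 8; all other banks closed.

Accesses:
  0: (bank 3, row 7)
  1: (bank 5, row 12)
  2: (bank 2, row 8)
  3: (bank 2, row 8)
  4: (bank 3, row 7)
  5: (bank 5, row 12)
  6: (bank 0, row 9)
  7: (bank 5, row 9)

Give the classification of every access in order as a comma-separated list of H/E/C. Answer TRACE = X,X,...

TRACE = E,E,H,H,H,H,E,C

  [0] b3 r7: no row ⇒ E
  [1] b5 r12: no row ⇒ E
  [2] b2 r8: had r8 ⇒ H
  [3] b2 r8: had r8 ⇒ H
  [4] b3 r7: had r7 ⇒ H
  [5] b5 r12: had r12 ⇒ H
  [6] b0 r9: no row ⇒ E
  [7] b5 r9: had r12 ⇒ C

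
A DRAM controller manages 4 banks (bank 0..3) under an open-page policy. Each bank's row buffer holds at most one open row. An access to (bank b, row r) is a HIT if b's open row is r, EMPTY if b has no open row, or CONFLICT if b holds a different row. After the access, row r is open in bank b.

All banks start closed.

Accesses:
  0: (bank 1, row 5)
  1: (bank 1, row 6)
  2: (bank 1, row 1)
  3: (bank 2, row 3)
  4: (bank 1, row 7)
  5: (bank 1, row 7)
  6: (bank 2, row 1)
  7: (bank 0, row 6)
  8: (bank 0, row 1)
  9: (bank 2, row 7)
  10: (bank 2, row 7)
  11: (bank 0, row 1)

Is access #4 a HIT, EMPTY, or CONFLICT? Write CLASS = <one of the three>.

CLASS = CONFLICT

0: bank 1 row 5 — prev None → EMPTY
1: bank 1 row 6 — prev 5 → CONFLICT
2: bank 1 row 1 — prev 6 → CONFLICT
3: bank 2 row 3 — prev None → EMPTY
4: bank 1 row 7 — prev 1 → CONFLICT
5: bank 1 row 7 — prev 7 → HIT
6: bank 2 row 1 — prev 3 → CONFLICT
7: bank 0 row 6 — prev None → EMPTY
8: bank 0 row 1 — prev 6 → CONFLICT
9: bank 2 row 7 — prev 1 → CONFLICT
10: bank 2 row 7 — prev 7 → HIT
11: bank 0 row 1 — prev 1 → HIT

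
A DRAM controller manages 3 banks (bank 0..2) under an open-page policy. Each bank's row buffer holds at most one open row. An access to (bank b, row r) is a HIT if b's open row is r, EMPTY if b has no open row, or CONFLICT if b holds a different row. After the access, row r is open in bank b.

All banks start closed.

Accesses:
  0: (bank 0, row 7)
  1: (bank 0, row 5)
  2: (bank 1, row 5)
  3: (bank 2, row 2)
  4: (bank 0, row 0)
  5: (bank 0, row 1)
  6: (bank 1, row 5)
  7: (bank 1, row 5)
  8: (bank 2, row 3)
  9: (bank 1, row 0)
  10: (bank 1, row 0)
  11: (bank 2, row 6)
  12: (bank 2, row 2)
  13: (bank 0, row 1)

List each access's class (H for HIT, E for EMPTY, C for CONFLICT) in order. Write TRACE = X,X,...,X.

step 0: bank0 None->7 [EMPTY]
step 1: bank0 7->5 [CONFLICT]
step 2: bank1 None->5 [EMPTY]
step 3: bank2 None->2 [EMPTY]
step 4: bank0 5->0 [CONFLICT]
step 5: bank0 0->1 [CONFLICT]
step 6: bank1 5->5 [HIT]
step 7: bank1 5->5 [HIT]
step 8: bank2 2->3 [CONFLICT]
step 9: bank1 5->0 [CONFLICT]
step 10: bank1 0->0 [HIT]
step 11: bank2 3->6 [CONFLICT]
step 12: bank2 6->2 [CONFLICT]
step 13: bank0 1->1 [HIT]

TRACE = E,C,E,E,C,C,H,H,C,C,H,C,C,H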